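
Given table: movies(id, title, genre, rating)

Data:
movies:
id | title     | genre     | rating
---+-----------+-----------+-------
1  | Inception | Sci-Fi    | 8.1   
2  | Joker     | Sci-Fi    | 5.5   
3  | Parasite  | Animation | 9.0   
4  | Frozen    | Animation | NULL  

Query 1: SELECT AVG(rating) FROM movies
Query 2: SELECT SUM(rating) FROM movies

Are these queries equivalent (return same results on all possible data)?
No, not equivalent

Query 1 returns: [(7.533333333333334,)]
Query 2 returns: [(22.6,)]

Reason: AVG vs SUM give different aggregate values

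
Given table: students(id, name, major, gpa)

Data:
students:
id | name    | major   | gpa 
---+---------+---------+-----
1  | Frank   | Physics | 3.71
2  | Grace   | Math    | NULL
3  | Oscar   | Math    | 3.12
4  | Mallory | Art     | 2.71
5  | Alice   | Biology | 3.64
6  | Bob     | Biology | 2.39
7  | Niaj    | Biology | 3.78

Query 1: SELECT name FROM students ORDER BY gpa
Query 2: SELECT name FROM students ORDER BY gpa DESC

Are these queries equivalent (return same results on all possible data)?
No, not equivalent

Query 1 returns: [('Grace',), ('Bob',), ('Mallory',), ('Oscar',), ('Alice',), ('Frank',), ('Niaj',)]
Query 2 returns: [('Niaj',), ('Frank',), ('Alice',), ('Oscar',), ('Mallory',), ('Bob',), ('Grace',)]

Reason: ASC vs DESC gives opposite ordering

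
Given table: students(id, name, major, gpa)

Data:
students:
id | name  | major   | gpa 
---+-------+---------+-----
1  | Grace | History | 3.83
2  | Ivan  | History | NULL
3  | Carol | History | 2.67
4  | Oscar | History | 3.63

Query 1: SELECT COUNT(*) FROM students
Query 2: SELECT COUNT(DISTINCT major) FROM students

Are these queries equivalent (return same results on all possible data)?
No, not equivalent

Query 1 returns: [(4,)]
Query 2 returns: [(1,)]

Reason: COUNT(*) counts rows, COUNT(DISTINCT major) counts unique majors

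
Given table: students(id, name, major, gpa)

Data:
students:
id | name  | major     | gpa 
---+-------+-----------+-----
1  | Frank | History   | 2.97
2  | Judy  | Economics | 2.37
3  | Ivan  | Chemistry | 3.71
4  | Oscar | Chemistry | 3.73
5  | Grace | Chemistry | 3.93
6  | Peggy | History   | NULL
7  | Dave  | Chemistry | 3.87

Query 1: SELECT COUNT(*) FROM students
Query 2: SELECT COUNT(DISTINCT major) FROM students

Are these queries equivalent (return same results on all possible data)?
No, not equivalent

Query 1 returns: [(7,)]
Query 2 returns: [(3,)]

Reason: COUNT(*) counts rows, COUNT(DISTINCT major) counts unique majors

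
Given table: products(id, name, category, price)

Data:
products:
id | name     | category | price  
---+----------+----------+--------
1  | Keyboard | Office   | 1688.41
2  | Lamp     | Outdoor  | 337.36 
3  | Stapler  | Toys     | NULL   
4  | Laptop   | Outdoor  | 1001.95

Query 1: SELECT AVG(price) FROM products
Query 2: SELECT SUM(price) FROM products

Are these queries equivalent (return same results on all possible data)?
No, not equivalent

Query 1 returns: [(1009.2400000000001,)]
Query 2 returns: [(3027.7200000000003,)]

Reason: AVG vs SUM give different aggregate values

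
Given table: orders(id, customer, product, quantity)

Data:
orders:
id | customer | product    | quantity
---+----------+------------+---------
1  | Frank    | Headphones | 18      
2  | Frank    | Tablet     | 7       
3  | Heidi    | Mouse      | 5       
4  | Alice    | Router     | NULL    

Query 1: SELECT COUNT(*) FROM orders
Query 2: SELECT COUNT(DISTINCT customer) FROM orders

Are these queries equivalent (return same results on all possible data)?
No, not equivalent

Query 1 returns: [(4,)]
Query 2 returns: [(3,)]

Reason: COUNT(*) counts rows, COUNT(DISTINCT customer) counts unique customers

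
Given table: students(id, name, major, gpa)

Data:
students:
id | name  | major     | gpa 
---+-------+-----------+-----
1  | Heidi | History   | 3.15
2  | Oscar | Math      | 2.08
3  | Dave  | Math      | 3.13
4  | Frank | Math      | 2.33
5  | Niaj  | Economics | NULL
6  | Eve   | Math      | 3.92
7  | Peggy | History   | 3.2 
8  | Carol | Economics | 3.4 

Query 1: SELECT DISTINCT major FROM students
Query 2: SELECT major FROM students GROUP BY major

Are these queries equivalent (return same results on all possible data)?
Yes, equivalent

Both queries return: [('Economics',), ('History',), ('Math',)]

Reason: Both get unique majors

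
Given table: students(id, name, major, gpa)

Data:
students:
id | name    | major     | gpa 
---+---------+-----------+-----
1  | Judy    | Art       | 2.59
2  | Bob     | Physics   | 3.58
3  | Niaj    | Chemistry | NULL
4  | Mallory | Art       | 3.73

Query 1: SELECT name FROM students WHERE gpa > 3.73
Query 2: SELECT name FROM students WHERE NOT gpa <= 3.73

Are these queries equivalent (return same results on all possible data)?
Yes, equivalent

Both queries return: []

Reason: Both filter gpa > 3.73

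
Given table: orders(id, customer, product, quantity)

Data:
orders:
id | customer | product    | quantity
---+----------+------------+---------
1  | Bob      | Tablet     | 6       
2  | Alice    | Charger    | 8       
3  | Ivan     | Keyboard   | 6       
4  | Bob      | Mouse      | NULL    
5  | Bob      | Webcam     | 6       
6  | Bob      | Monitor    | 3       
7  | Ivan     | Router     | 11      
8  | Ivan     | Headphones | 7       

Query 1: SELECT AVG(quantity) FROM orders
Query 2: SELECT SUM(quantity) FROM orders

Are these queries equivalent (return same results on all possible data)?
No, not equivalent

Query 1 returns: [(6.714285714285714,)]
Query 2 returns: [(47,)]

Reason: AVG vs SUM give different aggregate values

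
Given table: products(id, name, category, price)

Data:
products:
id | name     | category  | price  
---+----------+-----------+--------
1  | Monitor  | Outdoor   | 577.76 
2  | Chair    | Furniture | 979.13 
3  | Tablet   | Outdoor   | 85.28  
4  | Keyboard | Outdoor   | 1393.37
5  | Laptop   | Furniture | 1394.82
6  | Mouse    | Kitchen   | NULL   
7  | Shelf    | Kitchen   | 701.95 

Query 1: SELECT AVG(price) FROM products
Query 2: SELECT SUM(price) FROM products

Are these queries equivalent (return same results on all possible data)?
No, not equivalent

Query 1 returns: [(855.3849999999999,)]
Query 2 returns: [(5132.3099999999995,)]

Reason: AVG vs SUM give different aggregate values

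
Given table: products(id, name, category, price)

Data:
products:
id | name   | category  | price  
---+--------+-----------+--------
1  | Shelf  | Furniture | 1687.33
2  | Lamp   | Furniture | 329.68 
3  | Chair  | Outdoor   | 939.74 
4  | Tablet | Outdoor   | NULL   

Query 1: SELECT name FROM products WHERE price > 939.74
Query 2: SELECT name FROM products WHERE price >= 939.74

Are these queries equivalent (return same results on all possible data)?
No, not equivalent

Query 1 returns: [('Shelf',)]
Query 2 returns: [('Shelf',), ('Chair',)]

Reason: > vs >= gives different results when price = 939.74 exists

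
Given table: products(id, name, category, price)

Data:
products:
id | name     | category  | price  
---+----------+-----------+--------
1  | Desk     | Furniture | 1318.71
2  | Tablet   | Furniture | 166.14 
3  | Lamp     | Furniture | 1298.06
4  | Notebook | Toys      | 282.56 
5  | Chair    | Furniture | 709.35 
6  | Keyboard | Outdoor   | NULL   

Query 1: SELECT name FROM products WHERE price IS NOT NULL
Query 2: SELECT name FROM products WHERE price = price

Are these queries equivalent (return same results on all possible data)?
Yes, equivalent

Both queries return: [('Chair',), ('Desk',), ('Lamp',), ('Notebook',), ('Tablet',)]

Reason: IS NOT NULL vs self-equality (both exclude NULLs)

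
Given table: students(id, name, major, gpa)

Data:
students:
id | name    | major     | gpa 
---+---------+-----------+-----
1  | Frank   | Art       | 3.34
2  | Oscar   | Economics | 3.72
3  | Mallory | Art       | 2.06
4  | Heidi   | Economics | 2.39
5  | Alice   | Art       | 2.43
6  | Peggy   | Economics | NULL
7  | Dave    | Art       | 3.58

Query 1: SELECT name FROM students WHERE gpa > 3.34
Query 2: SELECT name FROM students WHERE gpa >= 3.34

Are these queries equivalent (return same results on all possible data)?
No, not equivalent

Query 1 returns: [('Oscar',), ('Dave',)]
Query 2 returns: [('Frank',), ('Oscar',), ('Dave',)]

Reason: > vs >= gives different results when gpa = 3.34 exists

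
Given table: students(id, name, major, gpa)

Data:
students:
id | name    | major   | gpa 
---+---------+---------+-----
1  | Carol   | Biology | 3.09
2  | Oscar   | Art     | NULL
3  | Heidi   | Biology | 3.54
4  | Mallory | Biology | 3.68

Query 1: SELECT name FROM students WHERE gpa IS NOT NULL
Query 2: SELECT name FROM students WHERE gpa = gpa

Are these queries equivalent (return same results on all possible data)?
Yes, equivalent

Both queries return: [('Carol',), ('Heidi',), ('Mallory',)]

Reason: IS NOT NULL vs self-equality (both exclude NULLs)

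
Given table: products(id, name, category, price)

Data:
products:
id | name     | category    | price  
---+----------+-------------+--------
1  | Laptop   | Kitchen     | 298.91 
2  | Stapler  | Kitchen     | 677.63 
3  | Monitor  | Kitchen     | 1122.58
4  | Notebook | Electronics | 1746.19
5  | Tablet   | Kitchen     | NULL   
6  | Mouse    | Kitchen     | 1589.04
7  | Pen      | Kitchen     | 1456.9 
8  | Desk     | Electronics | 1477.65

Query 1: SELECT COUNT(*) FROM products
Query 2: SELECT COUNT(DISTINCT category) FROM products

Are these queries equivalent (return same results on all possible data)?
No, not equivalent

Query 1 returns: [(8,)]
Query 2 returns: [(2,)]

Reason: COUNT(*) counts rows, COUNT(DISTINCT category) counts unique categorys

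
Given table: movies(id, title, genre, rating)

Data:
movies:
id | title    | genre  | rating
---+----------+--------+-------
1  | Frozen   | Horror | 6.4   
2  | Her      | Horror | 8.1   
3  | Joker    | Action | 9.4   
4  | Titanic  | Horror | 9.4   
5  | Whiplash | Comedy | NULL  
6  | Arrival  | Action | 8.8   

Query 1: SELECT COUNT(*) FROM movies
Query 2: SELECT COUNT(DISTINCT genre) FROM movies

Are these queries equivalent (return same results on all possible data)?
No, not equivalent

Query 1 returns: [(6,)]
Query 2 returns: [(3,)]

Reason: COUNT(*) counts rows, COUNT(DISTINCT genre) counts unique genres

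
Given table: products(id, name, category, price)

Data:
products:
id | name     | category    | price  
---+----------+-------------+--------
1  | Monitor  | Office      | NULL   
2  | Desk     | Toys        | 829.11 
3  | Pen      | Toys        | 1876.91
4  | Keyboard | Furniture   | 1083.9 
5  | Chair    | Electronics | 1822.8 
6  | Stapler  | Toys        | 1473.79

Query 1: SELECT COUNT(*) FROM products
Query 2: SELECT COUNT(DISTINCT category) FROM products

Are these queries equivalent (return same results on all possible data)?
No, not equivalent

Query 1 returns: [(6,)]
Query 2 returns: [(4,)]

Reason: COUNT(*) counts rows, COUNT(DISTINCT category) counts unique categorys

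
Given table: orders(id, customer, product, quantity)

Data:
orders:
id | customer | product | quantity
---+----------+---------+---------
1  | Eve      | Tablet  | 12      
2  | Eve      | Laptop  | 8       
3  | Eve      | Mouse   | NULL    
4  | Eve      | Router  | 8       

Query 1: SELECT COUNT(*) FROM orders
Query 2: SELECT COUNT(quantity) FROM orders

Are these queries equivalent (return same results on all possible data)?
No, not equivalent

Query 1 returns: [(4,)]
Query 2 returns: [(3,)]

Reason: COUNT(*) includes NULLs, COUNT(column) excludes them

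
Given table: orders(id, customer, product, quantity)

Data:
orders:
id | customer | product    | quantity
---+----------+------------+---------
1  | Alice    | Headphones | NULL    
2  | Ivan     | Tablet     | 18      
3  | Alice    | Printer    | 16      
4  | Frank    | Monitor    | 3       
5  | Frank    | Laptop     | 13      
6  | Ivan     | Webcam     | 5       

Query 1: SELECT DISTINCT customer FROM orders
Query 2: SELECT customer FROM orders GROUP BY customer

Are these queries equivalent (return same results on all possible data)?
Yes, equivalent

Both queries return: [('Alice',), ('Frank',), ('Ivan',)]

Reason: Both get unique customers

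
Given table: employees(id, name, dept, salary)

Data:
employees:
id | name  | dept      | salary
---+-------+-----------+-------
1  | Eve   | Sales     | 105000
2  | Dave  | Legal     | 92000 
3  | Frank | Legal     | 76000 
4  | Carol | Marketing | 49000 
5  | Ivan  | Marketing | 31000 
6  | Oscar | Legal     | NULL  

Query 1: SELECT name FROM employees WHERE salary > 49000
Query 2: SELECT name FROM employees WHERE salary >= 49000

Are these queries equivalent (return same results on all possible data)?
No, not equivalent

Query 1 returns: [('Eve',), ('Dave',), ('Frank',)]
Query 2 returns: [('Eve',), ('Dave',), ('Frank',), ('Carol',)]

Reason: > vs >= gives different results when salary = 49000 exists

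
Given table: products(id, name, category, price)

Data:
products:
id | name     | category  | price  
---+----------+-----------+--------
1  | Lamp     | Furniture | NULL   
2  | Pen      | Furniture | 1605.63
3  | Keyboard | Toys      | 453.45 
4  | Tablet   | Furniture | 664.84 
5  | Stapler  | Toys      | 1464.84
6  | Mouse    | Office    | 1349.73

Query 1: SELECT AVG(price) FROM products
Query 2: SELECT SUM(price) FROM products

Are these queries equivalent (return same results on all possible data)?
No, not equivalent

Query 1 returns: [(1107.6979999999999,)]
Query 2 returns: [(5538.49,)]

Reason: AVG vs SUM give different aggregate values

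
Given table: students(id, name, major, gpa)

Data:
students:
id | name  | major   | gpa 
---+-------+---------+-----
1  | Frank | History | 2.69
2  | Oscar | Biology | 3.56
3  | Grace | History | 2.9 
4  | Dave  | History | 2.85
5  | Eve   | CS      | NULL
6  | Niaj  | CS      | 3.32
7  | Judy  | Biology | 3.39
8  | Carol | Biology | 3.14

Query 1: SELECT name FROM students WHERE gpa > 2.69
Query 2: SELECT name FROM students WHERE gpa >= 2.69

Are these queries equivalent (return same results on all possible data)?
No, not equivalent

Query 1 returns: [('Oscar',), ('Grace',), ('Dave',), ('Niaj',), ('Judy',), ('Carol',)]
Query 2 returns: [('Frank',), ('Oscar',), ('Grace',), ('Dave',), ('Niaj',), ('Judy',), ('Carol',)]

Reason: > vs >= gives different results when gpa = 2.69 exists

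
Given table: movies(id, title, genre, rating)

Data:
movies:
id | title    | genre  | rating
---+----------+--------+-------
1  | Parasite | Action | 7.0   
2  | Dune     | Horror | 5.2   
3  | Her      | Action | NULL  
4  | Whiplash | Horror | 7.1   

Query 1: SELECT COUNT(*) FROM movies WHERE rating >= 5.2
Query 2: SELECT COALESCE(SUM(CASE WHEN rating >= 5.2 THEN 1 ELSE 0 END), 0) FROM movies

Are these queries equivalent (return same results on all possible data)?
Yes, equivalent

Both queries return: [(3,)]

Reason: COUNT with WHERE vs conditional SUM (COALESCE handles empty-table NULL)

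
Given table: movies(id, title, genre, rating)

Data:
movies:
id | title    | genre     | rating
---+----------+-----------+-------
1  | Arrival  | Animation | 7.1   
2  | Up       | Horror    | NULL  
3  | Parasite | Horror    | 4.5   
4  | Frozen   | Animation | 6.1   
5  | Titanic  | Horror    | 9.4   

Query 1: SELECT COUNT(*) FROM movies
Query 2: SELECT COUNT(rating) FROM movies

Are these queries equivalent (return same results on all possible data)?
No, not equivalent

Query 1 returns: [(5,)]
Query 2 returns: [(4,)]

Reason: COUNT(*) includes NULLs, COUNT(column) excludes them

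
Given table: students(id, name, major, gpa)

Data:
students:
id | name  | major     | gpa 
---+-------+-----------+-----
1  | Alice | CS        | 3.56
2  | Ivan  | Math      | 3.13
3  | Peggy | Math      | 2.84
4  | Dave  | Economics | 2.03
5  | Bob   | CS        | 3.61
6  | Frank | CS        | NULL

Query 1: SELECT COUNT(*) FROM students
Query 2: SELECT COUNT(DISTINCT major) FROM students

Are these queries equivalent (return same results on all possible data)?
No, not equivalent

Query 1 returns: [(6,)]
Query 2 returns: [(3,)]

Reason: COUNT(*) counts rows, COUNT(DISTINCT major) counts unique majors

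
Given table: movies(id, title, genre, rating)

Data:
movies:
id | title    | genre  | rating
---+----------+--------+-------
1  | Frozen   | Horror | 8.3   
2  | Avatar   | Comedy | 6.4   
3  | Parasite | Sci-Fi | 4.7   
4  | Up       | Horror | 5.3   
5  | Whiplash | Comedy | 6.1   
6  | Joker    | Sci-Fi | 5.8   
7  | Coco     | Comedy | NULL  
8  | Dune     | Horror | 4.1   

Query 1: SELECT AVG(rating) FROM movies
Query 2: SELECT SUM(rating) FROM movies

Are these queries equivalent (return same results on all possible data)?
No, not equivalent

Query 1 returns: [(5.814285714285715,)]
Query 2 returns: [(40.7,)]

Reason: AVG vs SUM give different aggregate values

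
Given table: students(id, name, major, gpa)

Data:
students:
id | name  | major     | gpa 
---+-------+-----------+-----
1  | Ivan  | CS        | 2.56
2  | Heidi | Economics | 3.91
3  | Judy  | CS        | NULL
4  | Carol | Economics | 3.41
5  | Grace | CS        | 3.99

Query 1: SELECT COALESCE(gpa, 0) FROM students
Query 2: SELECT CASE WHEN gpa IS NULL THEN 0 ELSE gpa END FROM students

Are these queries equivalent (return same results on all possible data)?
Yes, equivalent

Both queries return: [(0,), (2.56,), (3.41,), (3.91,), (3.99,)]

Reason: COALESCE vs CASE for NULL handling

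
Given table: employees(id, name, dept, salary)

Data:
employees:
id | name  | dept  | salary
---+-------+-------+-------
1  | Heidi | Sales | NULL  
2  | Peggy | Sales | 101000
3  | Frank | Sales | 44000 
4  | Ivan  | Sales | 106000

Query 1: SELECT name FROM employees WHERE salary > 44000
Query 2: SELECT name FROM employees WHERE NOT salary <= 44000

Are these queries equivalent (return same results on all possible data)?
Yes, equivalent

Both queries return: [('Ivan',), ('Peggy',)]

Reason: Both filter salary > 44000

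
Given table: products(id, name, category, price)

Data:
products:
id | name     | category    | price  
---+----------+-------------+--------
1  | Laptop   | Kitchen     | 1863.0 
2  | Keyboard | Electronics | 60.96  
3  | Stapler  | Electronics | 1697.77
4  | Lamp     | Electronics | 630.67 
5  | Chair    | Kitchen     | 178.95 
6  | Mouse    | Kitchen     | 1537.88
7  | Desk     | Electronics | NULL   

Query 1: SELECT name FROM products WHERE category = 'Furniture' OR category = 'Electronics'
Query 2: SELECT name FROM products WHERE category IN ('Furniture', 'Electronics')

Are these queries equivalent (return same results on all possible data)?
Yes, equivalent

Both queries return: [('Desk',), ('Keyboard',), ('Lamp',), ('Stapler',)]

Reason: OR vs IN are equivalent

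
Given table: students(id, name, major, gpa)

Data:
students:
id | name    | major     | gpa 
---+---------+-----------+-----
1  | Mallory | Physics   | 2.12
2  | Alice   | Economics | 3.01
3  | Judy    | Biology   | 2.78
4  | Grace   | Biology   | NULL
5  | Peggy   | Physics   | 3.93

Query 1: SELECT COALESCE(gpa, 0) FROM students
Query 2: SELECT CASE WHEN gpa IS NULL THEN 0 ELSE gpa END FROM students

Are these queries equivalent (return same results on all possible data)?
Yes, equivalent

Both queries return: [(0,), (2.12,), (2.78,), (3.01,), (3.93,)]

Reason: COALESCE vs CASE for NULL handling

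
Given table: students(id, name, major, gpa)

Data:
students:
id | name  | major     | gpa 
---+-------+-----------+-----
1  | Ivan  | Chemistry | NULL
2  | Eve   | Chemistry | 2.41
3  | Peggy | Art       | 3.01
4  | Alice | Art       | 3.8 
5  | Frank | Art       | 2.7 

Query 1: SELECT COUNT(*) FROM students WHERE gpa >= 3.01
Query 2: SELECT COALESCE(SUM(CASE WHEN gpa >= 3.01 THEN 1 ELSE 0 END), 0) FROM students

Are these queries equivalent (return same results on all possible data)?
Yes, equivalent

Both queries return: [(2,)]

Reason: COUNT with WHERE vs conditional SUM (COALESCE handles empty-table NULL)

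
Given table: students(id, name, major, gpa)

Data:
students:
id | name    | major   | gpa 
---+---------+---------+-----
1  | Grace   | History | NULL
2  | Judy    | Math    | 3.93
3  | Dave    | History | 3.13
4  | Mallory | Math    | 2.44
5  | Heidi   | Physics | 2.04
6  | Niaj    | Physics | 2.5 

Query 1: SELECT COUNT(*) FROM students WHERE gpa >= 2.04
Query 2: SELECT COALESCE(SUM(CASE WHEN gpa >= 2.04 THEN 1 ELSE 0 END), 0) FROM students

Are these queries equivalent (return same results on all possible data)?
Yes, equivalent

Both queries return: [(5,)]

Reason: COUNT with WHERE vs conditional SUM (COALESCE handles empty-table NULL)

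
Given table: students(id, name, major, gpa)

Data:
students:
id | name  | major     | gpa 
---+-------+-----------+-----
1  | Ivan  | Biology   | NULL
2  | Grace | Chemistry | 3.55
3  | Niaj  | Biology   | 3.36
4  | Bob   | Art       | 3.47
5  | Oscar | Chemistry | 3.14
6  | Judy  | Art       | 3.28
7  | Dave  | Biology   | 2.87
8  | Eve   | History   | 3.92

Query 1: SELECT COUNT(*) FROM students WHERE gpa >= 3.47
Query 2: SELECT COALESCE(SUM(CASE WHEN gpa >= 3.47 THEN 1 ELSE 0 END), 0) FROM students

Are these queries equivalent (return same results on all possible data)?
Yes, equivalent

Both queries return: [(3,)]

Reason: COUNT with WHERE vs conditional SUM (COALESCE handles empty-table NULL)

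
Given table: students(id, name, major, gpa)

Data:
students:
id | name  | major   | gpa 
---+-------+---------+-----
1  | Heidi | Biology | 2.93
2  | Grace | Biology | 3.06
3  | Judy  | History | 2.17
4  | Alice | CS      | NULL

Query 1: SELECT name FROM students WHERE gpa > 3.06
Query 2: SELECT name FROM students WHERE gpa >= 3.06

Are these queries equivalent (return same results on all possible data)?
No, not equivalent

Query 1 returns: []
Query 2 returns: [('Grace',)]

Reason: > vs >= gives different results when gpa = 3.06 exists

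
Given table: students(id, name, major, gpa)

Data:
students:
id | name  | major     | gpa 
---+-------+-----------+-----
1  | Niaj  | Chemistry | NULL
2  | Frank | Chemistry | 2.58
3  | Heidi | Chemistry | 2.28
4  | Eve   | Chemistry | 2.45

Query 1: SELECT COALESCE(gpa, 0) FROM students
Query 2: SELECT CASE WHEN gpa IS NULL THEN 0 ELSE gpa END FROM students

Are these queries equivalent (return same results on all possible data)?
Yes, equivalent

Both queries return: [(0,), (2.28,), (2.45,), (2.58,)]

Reason: COALESCE vs CASE for NULL handling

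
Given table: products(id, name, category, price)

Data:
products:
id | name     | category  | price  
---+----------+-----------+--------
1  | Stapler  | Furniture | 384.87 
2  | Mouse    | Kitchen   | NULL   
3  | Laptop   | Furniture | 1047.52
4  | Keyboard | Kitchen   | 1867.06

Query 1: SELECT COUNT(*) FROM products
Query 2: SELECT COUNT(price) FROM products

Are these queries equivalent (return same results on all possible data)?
No, not equivalent

Query 1 returns: [(4,)]
Query 2 returns: [(3,)]

Reason: COUNT(*) includes NULLs, COUNT(column) excludes them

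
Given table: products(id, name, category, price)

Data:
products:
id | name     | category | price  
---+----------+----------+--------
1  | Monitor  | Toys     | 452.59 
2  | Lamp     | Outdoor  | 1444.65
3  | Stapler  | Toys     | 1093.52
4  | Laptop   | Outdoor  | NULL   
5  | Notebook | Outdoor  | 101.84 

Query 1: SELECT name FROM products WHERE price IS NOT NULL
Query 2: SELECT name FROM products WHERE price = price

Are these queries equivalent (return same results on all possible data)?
Yes, equivalent

Both queries return: [('Lamp',), ('Monitor',), ('Notebook',), ('Stapler',)]

Reason: IS NOT NULL vs self-equality (both exclude NULLs)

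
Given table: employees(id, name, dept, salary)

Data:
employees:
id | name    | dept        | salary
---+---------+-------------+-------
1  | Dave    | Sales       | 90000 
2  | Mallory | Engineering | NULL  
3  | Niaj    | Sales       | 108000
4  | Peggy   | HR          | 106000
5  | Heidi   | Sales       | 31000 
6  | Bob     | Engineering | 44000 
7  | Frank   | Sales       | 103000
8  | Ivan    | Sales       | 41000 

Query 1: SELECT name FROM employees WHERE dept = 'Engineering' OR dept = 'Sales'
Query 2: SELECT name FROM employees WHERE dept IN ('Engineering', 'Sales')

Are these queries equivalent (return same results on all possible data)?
Yes, equivalent

Both queries return: [('Bob',), ('Dave',), ('Frank',), ('Heidi',), ('Ivan',), ('Mallory',), ('Niaj',)]

Reason: OR vs IN are equivalent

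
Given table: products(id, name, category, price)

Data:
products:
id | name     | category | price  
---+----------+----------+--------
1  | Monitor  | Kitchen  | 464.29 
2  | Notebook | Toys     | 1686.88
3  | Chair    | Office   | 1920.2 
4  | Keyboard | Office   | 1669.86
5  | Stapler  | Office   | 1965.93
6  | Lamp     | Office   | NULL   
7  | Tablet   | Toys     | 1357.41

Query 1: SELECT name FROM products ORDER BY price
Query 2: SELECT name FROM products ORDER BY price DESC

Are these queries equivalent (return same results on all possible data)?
No, not equivalent

Query 1 returns: [('Lamp',), ('Monitor',), ('Tablet',), ('Keyboard',), ('Notebook',), ('Chair',), ('Stapler',)]
Query 2 returns: [('Stapler',), ('Chair',), ('Notebook',), ('Keyboard',), ('Tablet',), ('Monitor',), ('Lamp',)]

Reason: ASC vs DESC gives opposite ordering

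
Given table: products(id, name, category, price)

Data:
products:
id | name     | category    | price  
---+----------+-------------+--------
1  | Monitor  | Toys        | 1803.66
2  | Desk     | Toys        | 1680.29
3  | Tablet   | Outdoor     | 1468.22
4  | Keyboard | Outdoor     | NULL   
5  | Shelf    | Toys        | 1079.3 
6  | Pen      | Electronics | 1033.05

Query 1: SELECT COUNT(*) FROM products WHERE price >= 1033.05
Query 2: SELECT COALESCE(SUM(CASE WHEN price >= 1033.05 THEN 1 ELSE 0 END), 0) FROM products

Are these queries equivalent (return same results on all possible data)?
Yes, equivalent

Both queries return: [(5,)]

Reason: COUNT with WHERE vs conditional SUM (COALESCE handles empty-table NULL)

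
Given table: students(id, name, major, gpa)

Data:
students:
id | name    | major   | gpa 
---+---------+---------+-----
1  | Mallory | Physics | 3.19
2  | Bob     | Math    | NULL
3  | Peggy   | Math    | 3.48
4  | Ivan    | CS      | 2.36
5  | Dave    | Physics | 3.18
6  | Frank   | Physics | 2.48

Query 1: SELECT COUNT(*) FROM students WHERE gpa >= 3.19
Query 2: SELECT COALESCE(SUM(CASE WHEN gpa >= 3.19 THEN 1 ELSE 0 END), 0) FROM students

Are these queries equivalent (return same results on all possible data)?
Yes, equivalent

Both queries return: [(2,)]

Reason: COUNT with WHERE vs conditional SUM (COALESCE handles empty-table NULL)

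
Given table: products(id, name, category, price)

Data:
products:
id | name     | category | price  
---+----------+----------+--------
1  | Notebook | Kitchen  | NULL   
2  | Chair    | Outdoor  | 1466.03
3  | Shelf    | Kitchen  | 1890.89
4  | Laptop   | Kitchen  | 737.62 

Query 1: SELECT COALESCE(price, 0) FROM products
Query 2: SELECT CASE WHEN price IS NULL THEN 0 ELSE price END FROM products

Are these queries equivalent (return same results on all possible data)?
Yes, equivalent

Both queries return: [(0,), (737.62,), (1466.03,), (1890.89,)]

Reason: COALESCE vs CASE for NULL handling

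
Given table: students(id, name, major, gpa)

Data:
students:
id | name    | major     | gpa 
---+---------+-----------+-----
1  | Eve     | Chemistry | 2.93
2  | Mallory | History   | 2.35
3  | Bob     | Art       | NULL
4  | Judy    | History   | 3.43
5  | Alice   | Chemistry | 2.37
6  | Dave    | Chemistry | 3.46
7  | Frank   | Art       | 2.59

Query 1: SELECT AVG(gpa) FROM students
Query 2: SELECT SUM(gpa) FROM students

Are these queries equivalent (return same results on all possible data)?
No, not equivalent

Query 1 returns: [(2.855,)]
Query 2 returns: [(17.13,)]

Reason: AVG vs SUM give different aggregate values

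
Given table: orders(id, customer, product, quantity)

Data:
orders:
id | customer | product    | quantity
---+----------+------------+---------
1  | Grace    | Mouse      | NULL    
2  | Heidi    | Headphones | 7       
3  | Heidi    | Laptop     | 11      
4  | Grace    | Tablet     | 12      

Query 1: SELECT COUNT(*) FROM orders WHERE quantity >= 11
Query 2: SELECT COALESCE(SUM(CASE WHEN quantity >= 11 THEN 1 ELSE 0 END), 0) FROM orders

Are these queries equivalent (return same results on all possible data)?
Yes, equivalent

Both queries return: [(2,)]

Reason: COUNT with WHERE vs conditional SUM (COALESCE handles empty-table NULL)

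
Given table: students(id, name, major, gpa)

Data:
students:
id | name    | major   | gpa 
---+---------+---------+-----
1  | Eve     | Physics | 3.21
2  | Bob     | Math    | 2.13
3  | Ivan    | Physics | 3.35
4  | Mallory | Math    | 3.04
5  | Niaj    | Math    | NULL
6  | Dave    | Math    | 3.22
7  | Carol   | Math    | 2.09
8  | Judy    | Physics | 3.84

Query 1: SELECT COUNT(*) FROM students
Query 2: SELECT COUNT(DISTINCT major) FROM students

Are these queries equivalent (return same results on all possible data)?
No, not equivalent

Query 1 returns: [(8,)]
Query 2 returns: [(2,)]

Reason: COUNT(*) counts rows, COUNT(DISTINCT major) counts unique majors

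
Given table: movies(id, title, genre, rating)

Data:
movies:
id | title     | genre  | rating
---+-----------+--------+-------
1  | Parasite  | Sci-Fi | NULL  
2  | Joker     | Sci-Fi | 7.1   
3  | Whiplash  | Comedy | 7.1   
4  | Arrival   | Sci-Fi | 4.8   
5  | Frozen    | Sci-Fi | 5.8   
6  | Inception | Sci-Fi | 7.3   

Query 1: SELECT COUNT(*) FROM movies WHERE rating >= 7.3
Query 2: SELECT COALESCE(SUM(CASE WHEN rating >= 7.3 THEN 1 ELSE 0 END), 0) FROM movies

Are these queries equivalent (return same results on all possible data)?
Yes, equivalent

Both queries return: [(1,)]

Reason: COUNT with WHERE vs conditional SUM (COALESCE handles empty-table NULL)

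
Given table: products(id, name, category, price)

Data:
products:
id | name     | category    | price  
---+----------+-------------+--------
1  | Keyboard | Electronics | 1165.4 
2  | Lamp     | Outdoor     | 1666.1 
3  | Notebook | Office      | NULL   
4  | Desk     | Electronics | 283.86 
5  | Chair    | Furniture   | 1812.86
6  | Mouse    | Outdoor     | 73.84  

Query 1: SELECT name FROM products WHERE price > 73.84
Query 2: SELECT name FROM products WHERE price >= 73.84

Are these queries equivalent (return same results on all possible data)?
No, not equivalent

Query 1 returns: [('Keyboard',), ('Lamp',), ('Desk',), ('Chair',)]
Query 2 returns: [('Keyboard',), ('Lamp',), ('Desk',), ('Chair',), ('Mouse',)]

Reason: > vs >= gives different results when price = 73.84 exists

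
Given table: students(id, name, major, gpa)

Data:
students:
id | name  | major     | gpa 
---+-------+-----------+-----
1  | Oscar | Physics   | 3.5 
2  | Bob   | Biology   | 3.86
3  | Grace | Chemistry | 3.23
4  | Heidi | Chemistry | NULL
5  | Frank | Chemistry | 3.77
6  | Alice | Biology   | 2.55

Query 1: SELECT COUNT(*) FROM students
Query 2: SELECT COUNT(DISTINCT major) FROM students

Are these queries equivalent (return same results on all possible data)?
No, not equivalent

Query 1 returns: [(6,)]
Query 2 returns: [(3,)]

Reason: COUNT(*) counts rows, COUNT(DISTINCT major) counts unique majors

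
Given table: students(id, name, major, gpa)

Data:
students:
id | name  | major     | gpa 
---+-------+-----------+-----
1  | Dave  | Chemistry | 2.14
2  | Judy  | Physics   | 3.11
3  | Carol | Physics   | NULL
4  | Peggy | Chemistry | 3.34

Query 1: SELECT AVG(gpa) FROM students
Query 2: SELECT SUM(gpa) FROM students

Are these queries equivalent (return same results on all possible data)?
No, not equivalent

Query 1 returns: [(2.8633333333333333,)]
Query 2 returns: [(8.59,)]

Reason: AVG vs SUM give different aggregate values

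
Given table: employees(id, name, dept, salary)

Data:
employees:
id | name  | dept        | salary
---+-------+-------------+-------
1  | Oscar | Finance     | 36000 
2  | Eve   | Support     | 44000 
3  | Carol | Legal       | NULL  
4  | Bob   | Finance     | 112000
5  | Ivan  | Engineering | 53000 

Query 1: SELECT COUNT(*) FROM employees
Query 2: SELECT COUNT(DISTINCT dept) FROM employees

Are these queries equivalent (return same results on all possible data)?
No, not equivalent

Query 1 returns: [(5,)]
Query 2 returns: [(4,)]

Reason: COUNT(*) counts rows, COUNT(DISTINCT dept) counts unique depts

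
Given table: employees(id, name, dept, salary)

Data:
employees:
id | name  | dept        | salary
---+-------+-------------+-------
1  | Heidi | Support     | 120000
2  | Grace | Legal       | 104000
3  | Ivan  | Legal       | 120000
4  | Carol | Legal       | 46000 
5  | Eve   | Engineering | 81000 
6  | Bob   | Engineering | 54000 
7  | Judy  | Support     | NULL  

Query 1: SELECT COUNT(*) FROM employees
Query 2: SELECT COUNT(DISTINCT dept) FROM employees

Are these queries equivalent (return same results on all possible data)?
No, not equivalent

Query 1 returns: [(7,)]
Query 2 returns: [(3,)]

Reason: COUNT(*) counts rows, COUNT(DISTINCT dept) counts unique depts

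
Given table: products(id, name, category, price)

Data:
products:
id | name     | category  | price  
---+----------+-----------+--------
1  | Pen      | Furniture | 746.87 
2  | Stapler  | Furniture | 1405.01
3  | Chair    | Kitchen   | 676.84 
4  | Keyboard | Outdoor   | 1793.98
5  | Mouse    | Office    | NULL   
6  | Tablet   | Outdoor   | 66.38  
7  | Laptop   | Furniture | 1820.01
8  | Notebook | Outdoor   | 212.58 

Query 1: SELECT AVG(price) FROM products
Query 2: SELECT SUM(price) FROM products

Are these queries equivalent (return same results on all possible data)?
No, not equivalent

Query 1 returns: [(960.2385714285714,)]
Query 2 returns: [(6721.67,)]

Reason: AVG vs SUM give different aggregate values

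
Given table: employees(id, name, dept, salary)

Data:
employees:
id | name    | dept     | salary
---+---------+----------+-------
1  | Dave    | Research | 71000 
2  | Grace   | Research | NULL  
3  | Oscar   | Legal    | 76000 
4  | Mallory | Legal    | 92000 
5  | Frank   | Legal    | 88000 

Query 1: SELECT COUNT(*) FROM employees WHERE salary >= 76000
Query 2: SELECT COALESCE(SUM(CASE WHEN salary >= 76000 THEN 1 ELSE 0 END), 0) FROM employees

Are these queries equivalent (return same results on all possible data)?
Yes, equivalent

Both queries return: [(3,)]

Reason: COUNT with WHERE vs conditional SUM (COALESCE handles empty-table NULL)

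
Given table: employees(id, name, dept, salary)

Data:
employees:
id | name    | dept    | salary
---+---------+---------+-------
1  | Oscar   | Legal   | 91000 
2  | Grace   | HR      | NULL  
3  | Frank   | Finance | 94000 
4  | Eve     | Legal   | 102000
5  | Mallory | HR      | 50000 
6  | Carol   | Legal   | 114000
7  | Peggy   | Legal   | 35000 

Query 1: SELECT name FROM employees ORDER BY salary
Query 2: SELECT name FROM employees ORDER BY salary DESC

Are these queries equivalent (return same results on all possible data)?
No, not equivalent

Query 1 returns: [('Grace',), ('Peggy',), ('Mallory',), ('Oscar',), ('Frank',), ('Eve',), ('Carol',)]
Query 2 returns: [('Carol',), ('Eve',), ('Frank',), ('Oscar',), ('Mallory',), ('Peggy',), ('Grace',)]

Reason: ASC vs DESC gives opposite ordering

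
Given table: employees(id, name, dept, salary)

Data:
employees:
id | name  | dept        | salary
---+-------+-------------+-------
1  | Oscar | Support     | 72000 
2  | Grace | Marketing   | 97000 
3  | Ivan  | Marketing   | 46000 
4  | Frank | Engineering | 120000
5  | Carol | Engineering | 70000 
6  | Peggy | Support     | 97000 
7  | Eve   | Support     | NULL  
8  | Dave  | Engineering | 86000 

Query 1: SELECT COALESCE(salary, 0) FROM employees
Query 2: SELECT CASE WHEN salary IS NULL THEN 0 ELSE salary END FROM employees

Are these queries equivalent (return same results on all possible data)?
Yes, equivalent

Both queries return: [(0,), (46000,), (70000,), (72000,), (86000,), (97000,), (97000,), (120000,)]

Reason: COALESCE vs CASE for NULL handling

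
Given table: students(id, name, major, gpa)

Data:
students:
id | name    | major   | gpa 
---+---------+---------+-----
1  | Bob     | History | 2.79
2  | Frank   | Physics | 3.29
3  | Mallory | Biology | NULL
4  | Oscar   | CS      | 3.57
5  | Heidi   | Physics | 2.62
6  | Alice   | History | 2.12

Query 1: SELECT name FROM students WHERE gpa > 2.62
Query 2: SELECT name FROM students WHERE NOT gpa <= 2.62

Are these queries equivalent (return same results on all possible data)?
Yes, equivalent

Both queries return: [('Bob',), ('Frank',), ('Oscar',)]

Reason: Both filter gpa > 2.62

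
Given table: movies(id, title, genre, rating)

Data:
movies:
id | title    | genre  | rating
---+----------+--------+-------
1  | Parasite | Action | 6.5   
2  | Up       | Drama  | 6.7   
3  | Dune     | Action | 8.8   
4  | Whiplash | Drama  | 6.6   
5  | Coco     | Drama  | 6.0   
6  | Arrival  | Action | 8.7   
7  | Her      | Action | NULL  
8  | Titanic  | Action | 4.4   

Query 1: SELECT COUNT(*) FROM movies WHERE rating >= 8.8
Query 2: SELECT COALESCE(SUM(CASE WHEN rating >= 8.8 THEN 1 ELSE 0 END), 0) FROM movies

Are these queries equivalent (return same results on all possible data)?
Yes, equivalent

Both queries return: [(1,)]

Reason: COUNT with WHERE vs conditional SUM (COALESCE handles empty-table NULL)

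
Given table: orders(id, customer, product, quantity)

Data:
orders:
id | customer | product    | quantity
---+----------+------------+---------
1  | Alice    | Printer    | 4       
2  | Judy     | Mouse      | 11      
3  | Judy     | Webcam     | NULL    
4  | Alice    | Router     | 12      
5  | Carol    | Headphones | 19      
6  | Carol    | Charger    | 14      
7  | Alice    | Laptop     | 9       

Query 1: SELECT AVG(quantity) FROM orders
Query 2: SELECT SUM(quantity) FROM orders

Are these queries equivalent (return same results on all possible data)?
No, not equivalent

Query 1 returns: [(11.5,)]
Query 2 returns: [(69,)]

Reason: AVG vs SUM give different aggregate values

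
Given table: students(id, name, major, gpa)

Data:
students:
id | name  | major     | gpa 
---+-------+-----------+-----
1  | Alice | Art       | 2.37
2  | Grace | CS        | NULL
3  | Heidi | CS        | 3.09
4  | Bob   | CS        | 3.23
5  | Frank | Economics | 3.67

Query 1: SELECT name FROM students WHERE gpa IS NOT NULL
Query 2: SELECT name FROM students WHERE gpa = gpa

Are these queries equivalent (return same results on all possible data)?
Yes, equivalent

Both queries return: [('Alice',), ('Bob',), ('Frank',), ('Heidi',)]

Reason: IS NOT NULL vs self-equality (both exclude NULLs)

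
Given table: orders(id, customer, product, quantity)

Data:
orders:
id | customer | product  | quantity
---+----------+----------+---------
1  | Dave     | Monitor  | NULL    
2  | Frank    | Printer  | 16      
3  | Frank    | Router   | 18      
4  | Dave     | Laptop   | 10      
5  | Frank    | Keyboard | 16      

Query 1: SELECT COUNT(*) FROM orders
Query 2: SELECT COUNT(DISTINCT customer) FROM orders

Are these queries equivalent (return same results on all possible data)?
No, not equivalent

Query 1 returns: [(5,)]
Query 2 returns: [(2,)]

Reason: COUNT(*) counts rows, COUNT(DISTINCT customer) counts unique customers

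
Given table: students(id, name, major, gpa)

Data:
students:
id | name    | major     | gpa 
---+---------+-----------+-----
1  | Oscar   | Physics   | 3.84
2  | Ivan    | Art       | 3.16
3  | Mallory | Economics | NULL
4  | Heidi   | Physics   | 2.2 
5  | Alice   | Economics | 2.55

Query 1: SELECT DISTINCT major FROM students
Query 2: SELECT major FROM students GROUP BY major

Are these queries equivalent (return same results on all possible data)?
Yes, equivalent

Both queries return: [('Art',), ('Economics',), ('Physics',)]

Reason: Both get unique majors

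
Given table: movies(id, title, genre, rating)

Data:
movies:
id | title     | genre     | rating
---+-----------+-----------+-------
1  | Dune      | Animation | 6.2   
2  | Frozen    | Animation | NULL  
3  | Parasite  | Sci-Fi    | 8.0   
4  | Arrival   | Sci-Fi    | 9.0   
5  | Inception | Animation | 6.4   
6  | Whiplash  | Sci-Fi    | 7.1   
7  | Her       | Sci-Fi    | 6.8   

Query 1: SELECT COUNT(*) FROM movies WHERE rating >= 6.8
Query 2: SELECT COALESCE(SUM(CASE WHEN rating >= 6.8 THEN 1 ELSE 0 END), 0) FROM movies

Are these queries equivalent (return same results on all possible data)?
Yes, equivalent

Both queries return: [(4,)]

Reason: COUNT with WHERE vs conditional SUM (COALESCE handles empty-table NULL)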